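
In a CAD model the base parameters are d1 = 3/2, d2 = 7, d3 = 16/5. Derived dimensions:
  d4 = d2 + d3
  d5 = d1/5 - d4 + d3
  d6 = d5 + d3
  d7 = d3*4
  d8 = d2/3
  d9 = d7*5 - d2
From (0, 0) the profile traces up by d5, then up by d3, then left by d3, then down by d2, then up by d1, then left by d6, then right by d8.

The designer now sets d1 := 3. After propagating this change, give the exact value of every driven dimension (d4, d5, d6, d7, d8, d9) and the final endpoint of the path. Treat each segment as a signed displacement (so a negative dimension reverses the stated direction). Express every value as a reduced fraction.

Apply edit: d1 := 3
  d4 = d2 + d3 = 51/5
  d5 = d1/5 - d4 + d3 = -32/5
  d6 = d5 + d3 = -16/5
  d7 = d3*4 = 64/5
  d8 = d2/3 = 7/3
  d9 = d7*5 - d2 = 57
Walk from origin (0, 0):
  seg 1: up by d5 = -32/5 → (0, -32/5)
  seg 2: up by d3 = 16/5 → (0, -16/5)
  seg 3: left by d3 = 16/5 → (-16/5, -16/5)
  seg 4: down by d2 = 7 → (-16/5, -51/5)
  seg 5: up by d1 = 3 → (-16/5, -36/5)
  seg 6: left by d6 = -16/5 → (0, -36/5)
  seg 7: right by d8 = 7/3 → (7/3, -36/5)

d4 = 51/5
d5 = -32/5
d6 = -16/5
d7 = 64/5
d8 = 7/3
d9 = 57
endpoint = (7/3, -36/5)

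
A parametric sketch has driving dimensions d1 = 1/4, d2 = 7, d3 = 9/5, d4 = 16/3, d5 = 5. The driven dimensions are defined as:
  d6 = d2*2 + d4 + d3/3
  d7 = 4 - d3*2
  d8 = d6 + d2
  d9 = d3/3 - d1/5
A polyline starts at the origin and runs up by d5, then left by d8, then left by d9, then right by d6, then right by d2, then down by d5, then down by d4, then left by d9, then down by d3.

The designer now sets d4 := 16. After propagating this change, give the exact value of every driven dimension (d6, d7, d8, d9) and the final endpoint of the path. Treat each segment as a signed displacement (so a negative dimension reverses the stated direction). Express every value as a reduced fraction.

Apply edit: d4 := 16
  d6 = d2*2 + d4 + d3/3 = 153/5
  d7 = 4 - d3*2 = 2/5
  d8 = d6 + d2 = 188/5
  d9 = d3/3 - d1/5 = 11/20
Walk from origin (0, 0):
  seg 1: up by d5 = 5 → (0, 5)
  seg 2: left by d8 = 188/5 → (-188/5, 5)
  seg 3: left by d9 = 11/20 → (-763/20, 5)
  seg 4: right by d6 = 153/5 → (-151/20, 5)
  seg 5: right by d2 = 7 → (-11/20, 5)
  seg 6: down by d5 = 5 → (-11/20, 0)
  seg 7: down by d4 = 16 → (-11/20, -16)
  seg 8: left by d9 = 11/20 → (-11/10, -16)
  seg 9: down by d3 = 9/5 → (-11/10, -89/5)

d6 = 153/5
d7 = 2/5
d8 = 188/5
d9 = 11/20
endpoint = (-11/10, -89/5)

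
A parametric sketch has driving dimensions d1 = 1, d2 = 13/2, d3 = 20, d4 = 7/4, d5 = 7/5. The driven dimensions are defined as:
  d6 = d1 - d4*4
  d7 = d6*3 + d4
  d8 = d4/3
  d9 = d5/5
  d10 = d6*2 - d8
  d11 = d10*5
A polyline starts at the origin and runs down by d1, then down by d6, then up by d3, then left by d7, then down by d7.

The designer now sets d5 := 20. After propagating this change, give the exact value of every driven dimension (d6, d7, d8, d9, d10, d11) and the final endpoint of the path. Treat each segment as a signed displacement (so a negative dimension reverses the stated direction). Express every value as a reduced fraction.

d6 = -6
d7 = -65/4
d8 = 7/12
d9 = 4
d10 = -151/12
d11 = -755/12
endpoint = (65/4, 165/4)

Apply edit: d5 := 20
  d6 = d1 - d4*4 = -6
  d7 = d6*3 + d4 = -65/4
  d8 = d4/3 = 7/12
  d9 = d5/5 = 4
  d10 = d6*2 - d8 = -151/12
  d11 = d10*5 = -755/12
Walk from origin (0, 0):
  seg 1: down by d1 = 1 → (0, -1)
  seg 2: down by d6 = -6 → (0, 5)
  seg 3: up by d3 = 20 → (0, 25)
  seg 4: left by d7 = -65/4 → (65/4, 25)
  seg 5: down by d7 = -65/4 → (65/4, 165/4)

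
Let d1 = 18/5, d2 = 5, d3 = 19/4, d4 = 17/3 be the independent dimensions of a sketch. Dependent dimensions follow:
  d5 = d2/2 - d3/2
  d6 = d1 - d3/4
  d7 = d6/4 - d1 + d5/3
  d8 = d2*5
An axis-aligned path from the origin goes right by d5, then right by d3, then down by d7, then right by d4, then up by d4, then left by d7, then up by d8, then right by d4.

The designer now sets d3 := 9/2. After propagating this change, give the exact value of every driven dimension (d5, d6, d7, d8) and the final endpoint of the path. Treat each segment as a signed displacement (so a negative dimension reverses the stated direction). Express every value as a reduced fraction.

Apply edit: d3 := 9/2
  d5 = d2/2 - d3/2 = 1/4
  d6 = d1 - d3/4 = 99/40
  d7 = d6/4 - d1 + d5/3 = -1391/480
  d8 = d2*5 = 25
Walk from origin (0, 0):
  seg 1: right by d5 = 1/4 → (1/4, 0)
  seg 2: right by d3 = 9/2 → (19/4, 0)
  seg 3: down by d7 = -1391/480 → (19/4, 1391/480)
  seg 4: right by d4 = 17/3 → (125/12, 1391/480)
  seg 5: up by d4 = 17/3 → (125/12, 4111/480)
  seg 6: left by d7 = -1391/480 → (6391/480, 4111/480)
  seg 7: up by d8 = 25 → (6391/480, 16111/480)
  seg 8: right by d4 = 17/3 → (3037/160, 16111/480)

d5 = 1/4
d6 = 99/40
d7 = -1391/480
d8 = 25
endpoint = (3037/160, 16111/480)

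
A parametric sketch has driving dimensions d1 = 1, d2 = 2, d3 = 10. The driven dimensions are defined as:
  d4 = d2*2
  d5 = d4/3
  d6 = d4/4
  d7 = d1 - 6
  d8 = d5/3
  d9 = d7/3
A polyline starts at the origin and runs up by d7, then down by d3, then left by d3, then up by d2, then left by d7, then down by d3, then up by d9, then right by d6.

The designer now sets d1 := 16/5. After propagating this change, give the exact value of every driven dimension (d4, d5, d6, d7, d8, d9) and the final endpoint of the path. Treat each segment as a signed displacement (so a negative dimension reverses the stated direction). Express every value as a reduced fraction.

Apply edit: d1 := 16/5
  d4 = d2*2 = 4
  d5 = d4/3 = 4/3
  d6 = d4/4 = 1
  d7 = d1 - 6 = -14/5
  d8 = d5/3 = 4/9
  d9 = d7/3 = -14/15
Walk from origin (0, 0):
  seg 1: up by d7 = -14/5 → (0, -14/5)
  seg 2: down by d3 = 10 → (0, -64/5)
  seg 3: left by d3 = 10 → (-10, -64/5)
  seg 4: up by d2 = 2 → (-10, -54/5)
  seg 5: left by d7 = -14/5 → (-36/5, -54/5)
  seg 6: down by d3 = 10 → (-36/5, -104/5)
  seg 7: up by d9 = -14/15 → (-36/5, -326/15)
  seg 8: right by d6 = 1 → (-31/5, -326/15)

d4 = 4
d5 = 4/3
d6 = 1
d7 = -14/5
d8 = 4/9
d9 = -14/15
endpoint = (-31/5, -326/15)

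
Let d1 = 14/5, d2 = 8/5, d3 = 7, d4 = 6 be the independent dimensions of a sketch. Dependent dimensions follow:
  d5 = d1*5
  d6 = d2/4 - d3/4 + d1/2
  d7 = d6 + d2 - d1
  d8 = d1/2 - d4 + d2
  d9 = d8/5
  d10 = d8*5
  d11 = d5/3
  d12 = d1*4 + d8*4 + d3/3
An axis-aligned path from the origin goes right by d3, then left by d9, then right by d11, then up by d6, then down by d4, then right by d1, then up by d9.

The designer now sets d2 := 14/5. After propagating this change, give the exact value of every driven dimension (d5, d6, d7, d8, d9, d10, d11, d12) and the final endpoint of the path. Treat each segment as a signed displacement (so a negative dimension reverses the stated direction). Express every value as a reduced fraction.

Apply edit: d2 := 14/5
  d5 = d1*5 = 14
  d6 = d2/4 - d3/4 + d1/2 = 7/20
  d7 = d6 + d2 - d1 = 7/20
  d8 = d1/2 - d4 + d2 = -9/5
  d9 = d8/5 = -9/25
  d10 = d8*5 = -9
  d11 = d5/3 = 14/3
  d12 = d1*4 + d8*4 + d3/3 = 19/3
Walk from origin (0, 0):
  seg 1: right by d3 = 7 → (7, 0)
  seg 2: left by d9 = -9/25 → (184/25, 0)
  seg 3: right by d11 = 14/3 → (902/75, 0)
  seg 4: up by d6 = 7/20 → (902/75, 7/20)
  seg 5: down by d4 = 6 → (902/75, -113/20)
  seg 6: right by d1 = 14/5 → (1112/75, -113/20)
  seg 7: up by d9 = -9/25 → (1112/75, -601/100)

d5 = 14
d6 = 7/20
d7 = 7/20
d8 = -9/5
d9 = -9/25
d10 = -9
d11 = 14/3
d12 = 19/3
endpoint = (1112/75, -601/100)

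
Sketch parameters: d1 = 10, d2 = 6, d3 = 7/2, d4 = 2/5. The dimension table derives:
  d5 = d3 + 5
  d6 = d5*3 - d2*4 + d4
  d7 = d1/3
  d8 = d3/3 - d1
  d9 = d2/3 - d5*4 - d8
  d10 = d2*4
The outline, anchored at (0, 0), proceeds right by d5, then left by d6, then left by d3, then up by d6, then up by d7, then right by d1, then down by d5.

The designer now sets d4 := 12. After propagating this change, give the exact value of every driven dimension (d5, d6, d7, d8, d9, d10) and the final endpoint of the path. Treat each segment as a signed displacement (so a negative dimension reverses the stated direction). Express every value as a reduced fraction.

d5 = 17/2
d6 = 27/2
d7 = 10/3
d8 = -53/6
d9 = -139/6
d10 = 24
endpoint = (3/2, 25/3)

Apply edit: d4 := 12
  d5 = d3 + 5 = 17/2
  d6 = d5*3 - d2*4 + d4 = 27/2
  d7 = d1/3 = 10/3
  d8 = d3/3 - d1 = -53/6
  d9 = d2/3 - d5*4 - d8 = -139/6
  d10 = d2*4 = 24
Walk from origin (0, 0):
  seg 1: right by d5 = 17/2 → (17/2, 0)
  seg 2: left by d6 = 27/2 → (-5, 0)
  seg 3: left by d3 = 7/2 → (-17/2, 0)
  seg 4: up by d6 = 27/2 → (-17/2, 27/2)
  seg 5: up by d7 = 10/3 → (-17/2, 101/6)
  seg 6: right by d1 = 10 → (3/2, 101/6)
  seg 7: down by d5 = 17/2 → (3/2, 25/3)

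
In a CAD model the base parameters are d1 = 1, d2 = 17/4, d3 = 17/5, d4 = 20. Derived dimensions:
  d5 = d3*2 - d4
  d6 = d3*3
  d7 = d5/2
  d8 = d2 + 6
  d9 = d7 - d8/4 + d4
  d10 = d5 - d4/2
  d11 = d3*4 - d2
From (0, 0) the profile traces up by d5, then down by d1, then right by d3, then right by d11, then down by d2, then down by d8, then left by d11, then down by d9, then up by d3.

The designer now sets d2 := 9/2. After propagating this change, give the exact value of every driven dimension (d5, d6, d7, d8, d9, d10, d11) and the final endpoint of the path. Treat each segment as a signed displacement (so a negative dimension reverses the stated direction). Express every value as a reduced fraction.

Apply edit: d2 := 9/2
  d5 = d3*2 - d4 = -66/5
  d6 = d3*3 = 51/5
  d7 = d5/2 = -33/5
  d8 = d2 + 6 = 21/2
  d9 = d7 - d8/4 + d4 = 431/40
  d10 = d5 - d4/2 = -116/5
  d11 = d3*4 - d2 = 91/10
Walk from origin (0, 0):
  seg 1: up by d5 = -66/5 → (0, -66/5)
  seg 2: down by d1 = 1 → (0, -71/5)
  seg 3: right by d3 = 17/5 → (17/5, -71/5)
  seg 4: right by d11 = 91/10 → (25/2, -71/5)
  seg 5: down by d2 = 9/2 → (25/2, -187/10)
  seg 6: down by d8 = 21/2 → (25/2, -146/5)
  seg 7: left by d11 = 91/10 → (17/5, -146/5)
  seg 8: down by d9 = 431/40 → (17/5, -1599/40)
  seg 9: up by d3 = 17/5 → (17/5, -1463/40)

d5 = -66/5
d6 = 51/5
d7 = -33/5
d8 = 21/2
d9 = 431/40
d10 = -116/5
d11 = 91/10
endpoint = (17/5, -1463/40)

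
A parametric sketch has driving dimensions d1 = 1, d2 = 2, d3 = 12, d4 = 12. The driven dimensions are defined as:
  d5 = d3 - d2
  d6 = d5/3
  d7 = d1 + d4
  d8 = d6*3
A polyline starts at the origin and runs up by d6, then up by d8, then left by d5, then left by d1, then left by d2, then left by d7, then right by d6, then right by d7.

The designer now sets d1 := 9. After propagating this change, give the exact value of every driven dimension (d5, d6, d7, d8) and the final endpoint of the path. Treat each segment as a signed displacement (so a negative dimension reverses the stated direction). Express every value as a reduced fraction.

d5 = 10
d6 = 10/3
d7 = 21
d8 = 10
endpoint = (-53/3, 40/3)

Apply edit: d1 := 9
  d5 = d3 - d2 = 10
  d6 = d5/3 = 10/3
  d7 = d1 + d4 = 21
  d8 = d6*3 = 10
Walk from origin (0, 0):
  seg 1: up by d6 = 10/3 → (0, 10/3)
  seg 2: up by d8 = 10 → (0, 40/3)
  seg 3: left by d5 = 10 → (-10, 40/3)
  seg 4: left by d1 = 9 → (-19, 40/3)
  seg 5: left by d2 = 2 → (-21, 40/3)
  seg 6: left by d7 = 21 → (-42, 40/3)
  seg 7: right by d6 = 10/3 → (-116/3, 40/3)
  seg 8: right by d7 = 21 → (-53/3, 40/3)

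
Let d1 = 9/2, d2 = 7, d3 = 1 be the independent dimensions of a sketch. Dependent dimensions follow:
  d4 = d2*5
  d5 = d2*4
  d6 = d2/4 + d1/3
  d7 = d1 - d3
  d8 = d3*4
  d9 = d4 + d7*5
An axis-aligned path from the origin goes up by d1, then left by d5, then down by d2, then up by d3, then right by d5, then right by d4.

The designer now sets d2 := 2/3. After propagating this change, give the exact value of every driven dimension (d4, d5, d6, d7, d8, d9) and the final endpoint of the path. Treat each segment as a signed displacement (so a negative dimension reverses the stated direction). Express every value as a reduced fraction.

Apply edit: d2 := 2/3
  d4 = d2*5 = 10/3
  d5 = d2*4 = 8/3
  d6 = d2/4 + d1/3 = 5/3
  d7 = d1 - d3 = 7/2
  d8 = d3*4 = 4
  d9 = d4 + d7*5 = 125/6
Walk from origin (0, 0):
  seg 1: up by d1 = 9/2 → (0, 9/2)
  seg 2: left by d5 = 8/3 → (-8/3, 9/2)
  seg 3: down by d2 = 2/3 → (-8/3, 23/6)
  seg 4: up by d3 = 1 → (-8/3, 29/6)
  seg 5: right by d5 = 8/3 → (0, 29/6)
  seg 6: right by d4 = 10/3 → (10/3, 29/6)

d4 = 10/3
d5 = 8/3
d6 = 5/3
d7 = 7/2
d8 = 4
d9 = 125/6
endpoint = (10/3, 29/6)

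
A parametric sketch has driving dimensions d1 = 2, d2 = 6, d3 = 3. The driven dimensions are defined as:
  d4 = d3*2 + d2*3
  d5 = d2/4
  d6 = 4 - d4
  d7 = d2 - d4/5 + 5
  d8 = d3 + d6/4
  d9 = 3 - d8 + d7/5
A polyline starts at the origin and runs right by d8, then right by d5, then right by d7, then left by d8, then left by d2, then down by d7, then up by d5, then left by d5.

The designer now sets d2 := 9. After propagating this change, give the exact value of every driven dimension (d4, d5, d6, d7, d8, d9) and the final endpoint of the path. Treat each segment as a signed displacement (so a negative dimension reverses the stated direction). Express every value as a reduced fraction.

Apply edit: d2 := 9
  d4 = d3*2 + d2*3 = 33
  d5 = d2/4 = 9/4
  d6 = 4 - d4 = -29
  d7 = d2 - d4/5 + 5 = 37/5
  d8 = d3 + d6/4 = -17/4
  d9 = 3 - d8 + d7/5 = 873/100
Walk from origin (0, 0):
  seg 1: right by d8 = -17/4 → (-17/4, 0)
  seg 2: right by d5 = 9/4 → (-2, 0)
  seg 3: right by d7 = 37/5 → (27/5, 0)
  seg 4: left by d8 = -17/4 → (193/20, 0)
  seg 5: left by d2 = 9 → (13/20, 0)
  seg 6: down by d7 = 37/5 → (13/20, -37/5)
  seg 7: up by d5 = 9/4 → (13/20, -103/20)
  seg 8: left by d5 = 9/4 → (-8/5, -103/20)

d4 = 33
d5 = 9/4
d6 = -29
d7 = 37/5
d8 = -17/4
d9 = 873/100
endpoint = (-8/5, -103/20)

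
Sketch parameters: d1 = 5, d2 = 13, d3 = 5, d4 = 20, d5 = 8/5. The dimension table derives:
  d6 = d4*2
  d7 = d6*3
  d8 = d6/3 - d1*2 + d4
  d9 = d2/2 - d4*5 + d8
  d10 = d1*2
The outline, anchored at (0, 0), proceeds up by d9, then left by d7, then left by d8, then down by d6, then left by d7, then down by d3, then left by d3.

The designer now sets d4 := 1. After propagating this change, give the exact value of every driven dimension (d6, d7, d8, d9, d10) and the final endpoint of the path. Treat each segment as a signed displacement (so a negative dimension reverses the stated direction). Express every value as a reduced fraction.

Apply edit: d4 := 1
  d6 = d4*2 = 2
  d7 = d6*3 = 6
  d8 = d6/3 - d1*2 + d4 = -25/3
  d9 = d2/2 - d4*5 + d8 = -41/6
  d10 = d1*2 = 10
Walk from origin (0, 0):
  seg 1: up by d9 = -41/6 → (0, -41/6)
  seg 2: left by d7 = 6 → (-6, -41/6)
  seg 3: left by d8 = -25/3 → (7/3, -41/6)
  seg 4: down by d6 = 2 → (7/3, -53/6)
  seg 5: left by d7 = 6 → (-11/3, -53/6)
  seg 6: down by d3 = 5 → (-11/3, -83/6)
  seg 7: left by d3 = 5 → (-26/3, -83/6)

d6 = 2
d7 = 6
d8 = -25/3
d9 = -41/6
d10 = 10
endpoint = (-26/3, -83/6)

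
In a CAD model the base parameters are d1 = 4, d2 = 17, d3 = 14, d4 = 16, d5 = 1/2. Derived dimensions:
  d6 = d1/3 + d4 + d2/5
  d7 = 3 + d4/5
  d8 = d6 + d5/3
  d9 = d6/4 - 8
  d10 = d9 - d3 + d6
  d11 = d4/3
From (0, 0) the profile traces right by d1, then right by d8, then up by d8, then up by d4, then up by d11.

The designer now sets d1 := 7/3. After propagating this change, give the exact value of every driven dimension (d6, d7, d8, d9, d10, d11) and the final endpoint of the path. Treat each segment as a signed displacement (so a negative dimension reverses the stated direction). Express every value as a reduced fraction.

Apply edit: d1 := 7/3
  d6 = d1/3 + d4 + d2/5 = 908/45
  d7 = 3 + d4/5 = 31/5
  d8 = d6 + d5/3 = 1831/90
  d9 = d6/4 - 8 = -133/45
  d10 = d9 - d3 + d6 = 29/9
  d11 = d4/3 = 16/3
Walk from origin (0, 0):
  seg 1: right by d1 = 7/3 → (7/3, 0)
  seg 2: right by d8 = 1831/90 → (2041/90, 0)
  seg 3: up by d8 = 1831/90 → (2041/90, 1831/90)
  seg 4: up by d4 = 16 → (2041/90, 3271/90)
  seg 5: up by d11 = 16/3 → (2041/90, 3751/90)

d6 = 908/45
d7 = 31/5
d8 = 1831/90
d9 = -133/45
d10 = 29/9
d11 = 16/3
endpoint = (2041/90, 3751/90)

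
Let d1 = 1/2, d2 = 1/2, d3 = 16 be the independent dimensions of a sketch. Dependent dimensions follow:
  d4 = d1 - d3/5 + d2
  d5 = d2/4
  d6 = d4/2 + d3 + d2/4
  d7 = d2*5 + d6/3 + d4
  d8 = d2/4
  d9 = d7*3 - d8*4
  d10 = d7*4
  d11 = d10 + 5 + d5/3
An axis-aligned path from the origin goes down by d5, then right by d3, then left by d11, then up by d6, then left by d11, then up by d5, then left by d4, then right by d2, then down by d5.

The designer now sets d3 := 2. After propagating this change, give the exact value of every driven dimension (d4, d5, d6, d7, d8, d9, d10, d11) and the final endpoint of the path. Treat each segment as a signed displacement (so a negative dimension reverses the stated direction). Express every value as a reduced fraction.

Apply edit: d3 := 2
  d4 = d1 - d3/5 + d2 = 3/5
  d5 = d2/4 = 1/8
  d6 = d4/2 + d3 + d2/4 = 97/40
  d7 = d2*5 + d6/3 + d4 = 469/120
  d8 = d2/4 = 1/8
  d9 = d7*3 - d8*4 = 449/40
  d10 = d7*4 = 469/30
  d11 = d10 + 5 + d5/3 = 827/40
Walk from origin (0, 0):
  seg 1: down by d5 = 1/8 → (0, -1/8)
  seg 2: right by d3 = 2 → (2, -1/8)
  seg 3: left by d11 = 827/40 → (-747/40, -1/8)
  seg 4: up by d6 = 97/40 → (-747/40, 23/10)
  seg 5: left by d11 = 827/40 → (-787/20, 23/10)
  seg 6: up by d5 = 1/8 → (-787/20, 97/40)
  seg 7: left by d4 = 3/5 → (-799/20, 97/40)
  seg 8: right by d2 = 1/2 → (-789/20, 97/40)
  seg 9: down by d5 = 1/8 → (-789/20, 23/10)

d4 = 3/5
d5 = 1/8
d6 = 97/40
d7 = 469/120
d8 = 1/8
d9 = 449/40
d10 = 469/30
d11 = 827/40
endpoint = (-789/20, 23/10)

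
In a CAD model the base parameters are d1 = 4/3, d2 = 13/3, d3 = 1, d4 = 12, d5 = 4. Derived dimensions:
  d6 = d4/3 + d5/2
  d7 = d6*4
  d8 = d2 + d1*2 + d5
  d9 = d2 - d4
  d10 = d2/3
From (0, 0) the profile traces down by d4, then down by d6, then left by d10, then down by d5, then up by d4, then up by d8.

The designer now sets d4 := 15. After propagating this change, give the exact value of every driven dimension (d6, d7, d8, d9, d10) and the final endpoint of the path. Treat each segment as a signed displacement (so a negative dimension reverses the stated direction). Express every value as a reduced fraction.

Apply edit: d4 := 15
  d6 = d4/3 + d5/2 = 7
  d7 = d6*4 = 28
  d8 = d2 + d1*2 + d5 = 11
  d9 = d2 - d4 = -32/3
  d10 = d2/3 = 13/9
Walk from origin (0, 0):
  seg 1: down by d4 = 15 → (0, -15)
  seg 2: down by d6 = 7 → (0, -22)
  seg 3: left by d10 = 13/9 → (-13/9, -22)
  seg 4: down by d5 = 4 → (-13/9, -26)
  seg 5: up by d4 = 15 → (-13/9, -11)
  seg 6: up by d8 = 11 → (-13/9, 0)

d6 = 7
d7 = 28
d8 = 11
d9 = -32/3
d10 = 13/9
endpoint = (-13/9, 0)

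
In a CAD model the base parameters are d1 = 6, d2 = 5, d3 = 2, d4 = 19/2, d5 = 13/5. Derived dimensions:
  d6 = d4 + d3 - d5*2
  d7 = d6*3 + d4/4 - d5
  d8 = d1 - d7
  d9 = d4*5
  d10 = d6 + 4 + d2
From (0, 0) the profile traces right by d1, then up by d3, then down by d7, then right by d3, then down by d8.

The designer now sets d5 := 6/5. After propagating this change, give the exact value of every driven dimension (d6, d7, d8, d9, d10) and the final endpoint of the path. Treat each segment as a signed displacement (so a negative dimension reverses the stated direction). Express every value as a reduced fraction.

Apply edit: d5 := 6/5
  d6 = d4 + d3 - d5*2 = 91/10
  d7 = d6*3 + d4/4 - d5 = 1139/40
  d8 = d1 - d7 = -899/40
  d9 = d4*5 = 95/2
  d10 = d6 + 4 + d2 = 181/10
Walk from origin (0, 0):
  seg 1: right by d1 = 6 → (6, 0)
  seg 2: up by d3 = 2 → (6, 2)
  seg 3: down by d7 = 1139/40 → (6, -1059/40)
  seg 4: right by d3 = 2 → (8, -1059/40)
  seg 5: down by d8 = -899/40 → (8, -4)

d6 = 91/10
d7 = 1139/40
d8 = -899/40
d9 = 95/2
d10 = 181/10
endpoint = (8, -4)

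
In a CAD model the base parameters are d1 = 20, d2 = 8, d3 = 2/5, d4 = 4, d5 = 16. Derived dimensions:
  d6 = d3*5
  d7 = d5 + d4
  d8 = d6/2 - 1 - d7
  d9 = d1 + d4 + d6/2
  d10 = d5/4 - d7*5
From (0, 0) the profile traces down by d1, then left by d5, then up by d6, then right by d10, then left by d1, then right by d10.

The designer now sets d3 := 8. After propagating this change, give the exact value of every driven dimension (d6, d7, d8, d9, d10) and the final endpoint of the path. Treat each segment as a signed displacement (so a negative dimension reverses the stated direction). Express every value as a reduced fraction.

Apply edit: d3 := 8
  d6 = d3*5 = 40
  d7 = d5 + d4 = 20
  d8 = d6/2 - 1 - d7 = -1
  d9 = d1 + d4 + d6/2 = 44
  d10 = d5/4 - d7*5 = -96
Walk from origin (0, 0):
  seg 1: down by d1 = 20 → (0, -20)
  seg 2: left by d5 = 16 → (-16, -20)
  seg 3: up by d6 = 40 → (-16, 20)
  seg 4: right by d10 = -96 → (-112, 20)
  seg 5: left by d1 = 20 → (-132, 20)
  seg 6: right by d10 = -96 → (-228, 20)

d6 = 40
d7 = 20
d8 = -1
d9 = 44
d10 = -96
endpoint = (-228, 20)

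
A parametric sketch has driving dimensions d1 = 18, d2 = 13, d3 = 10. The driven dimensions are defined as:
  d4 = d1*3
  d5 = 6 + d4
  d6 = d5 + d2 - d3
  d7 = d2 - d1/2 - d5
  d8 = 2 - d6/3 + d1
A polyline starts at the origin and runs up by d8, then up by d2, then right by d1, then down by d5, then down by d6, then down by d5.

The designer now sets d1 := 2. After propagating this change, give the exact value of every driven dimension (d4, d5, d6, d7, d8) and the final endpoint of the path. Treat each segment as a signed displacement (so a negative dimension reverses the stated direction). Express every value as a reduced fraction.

d4 = 6
d5 = 12
d6 = 15
d7 = 0
d8 = -1
endpoint = (2, -27)

Apply edit: d1 := 2
  d4 = d1*3 = 6
  d5 = 6 + d4 = 12
  d6 = d5 + d2 - d3 = 15
  d7 = d2 - d1/2 - d5 = 0
  d8 = 2 - d6/3 + d1 = -1
Walk from origin (0, 0):
  seg 1: up by d8 = -1 → (0, -1)
  seg 2: up by d2 = 13 → (0, 12)
  seg 3: right by d1 = 2 → (2, 12)
  seg 4: down by d5 = 12 → (2, 0)
  seg 5: down by d6 = 15 → (2, -15)
  seg 6: down by d5 = 12 → (2, -27)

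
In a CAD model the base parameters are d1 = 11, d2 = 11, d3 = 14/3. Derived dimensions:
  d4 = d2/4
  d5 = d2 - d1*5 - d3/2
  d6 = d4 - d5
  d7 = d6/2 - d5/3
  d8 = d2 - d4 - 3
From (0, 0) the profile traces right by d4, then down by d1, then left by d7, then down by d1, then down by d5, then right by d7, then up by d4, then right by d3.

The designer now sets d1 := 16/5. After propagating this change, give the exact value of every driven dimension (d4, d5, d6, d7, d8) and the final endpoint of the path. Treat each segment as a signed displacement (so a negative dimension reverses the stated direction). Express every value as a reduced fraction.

Apply edit: d1 := 16/5
  d4 = d2/4 = 11/4
  d5 = d2 - d1*5 - d3/2 = -22/3
  d6 = d4 - d5 = 121/12
  d7 = d6/2 - d5/3 = 539/72
  d8 = d2 - d4 - 3 = 21/4
Walk from origin (0, 0):
  seg 1: right by d4 = 11/4 → (11/4, 0)
  seg 2: down by d1 = 16/5 → (11/4, -16/5)
  seg 3: left by d7 = 539/72 → (-341/72, -16/5)
  seg 4: down by d1 = 16/5 → (-341/72, -32/5)
  seg 5: down by d5 = -22/3 → (-341/72, 14/15)
  seg 6: right by d7 = 539/72 → (11/4, 14/15)
  seg 7: up by d4 = 11/4 → (11/4, 221/60)
  seg 8: right by d3 = 14/3 → (89/12, 221/60)

d4 = 11/4
d5 = -22/3
d6 = 121/12
d7 = 539/72
d8 = 21/4
endpoint = (89/12, 221/60)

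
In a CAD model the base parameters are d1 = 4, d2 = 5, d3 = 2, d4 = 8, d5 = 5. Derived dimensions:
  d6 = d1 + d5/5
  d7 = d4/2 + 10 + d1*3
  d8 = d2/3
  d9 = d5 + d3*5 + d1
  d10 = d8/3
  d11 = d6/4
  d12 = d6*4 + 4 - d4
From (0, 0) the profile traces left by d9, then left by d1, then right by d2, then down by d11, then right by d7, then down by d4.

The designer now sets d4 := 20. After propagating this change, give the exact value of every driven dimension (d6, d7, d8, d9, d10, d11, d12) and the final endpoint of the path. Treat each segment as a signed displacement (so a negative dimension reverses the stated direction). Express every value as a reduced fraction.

Apply edit: d4 := 20
  d6 = d1 + d5/5 = 5
  d7 = d4/2 + 10 + d1*3 = 32
  d8 = d2/3 = 5/3
  d9 = d5 + d3*5 + d1 = 19
  d10 = d8/3 = 5/9
  d11 = d6/4 = 5/4
  d12 = d6*4 + 4 - d4 = 4
Walk from origin (0, 0):
  seg 1: left by d9 = 19 → (-19, 0)
  seg 2: left by d1 = 4 → (-23, 0)
  seg 3: right by d2 = 5 → (-18, 0)
  seg 4: down by d11 = 5/4 → (-18, -5/4)
  seg 5: right by d7 = 32 → (14, -5/4)
  seg 6: down by d4 = 20 → (14, -85/4)

d6 = 5
d7 = 32
d8 = 5/3
d9 = 19
d10 = 5/9
d11 = 5/4
d12 = 4
endpoint = (14, -85/4)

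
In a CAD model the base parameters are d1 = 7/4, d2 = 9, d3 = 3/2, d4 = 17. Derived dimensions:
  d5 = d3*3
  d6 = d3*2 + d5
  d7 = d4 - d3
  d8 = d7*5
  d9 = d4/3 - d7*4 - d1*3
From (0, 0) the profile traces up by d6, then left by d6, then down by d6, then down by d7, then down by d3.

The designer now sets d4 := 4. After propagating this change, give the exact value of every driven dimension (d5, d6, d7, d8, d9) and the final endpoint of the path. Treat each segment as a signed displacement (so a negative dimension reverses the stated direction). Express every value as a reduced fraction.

Apply edit: d4 := 4
  d5 = d3*3 = 9/2
  d6 = d3*2 + d5 = 15/2
  d7 = d4 - d3 = 5/2
  d8 = d7*5 = 25/2
  d9 = d4/3 - d7*4 - d1*3 = -167/12
Walk from origin (0, 0):
  seg 1: up by d6 = 15/2 → (0, 15/2)
  seg 2: left by d6 = 15/2 → (-15/2, 15/2)
  seg 3: down by d6 = 15/2 → (-15/2, 0)
  seg 4: down by d7 = 5/2 → (-15/2, -5/2)
  seg 5: down by d3 = 3/2 → (-15/2, -4)

d5 = 9/2
d6 = 15/2
d7 = 5/2
d8 = 25/2
d9 = -167/12
endpoint = (-15/2, -4)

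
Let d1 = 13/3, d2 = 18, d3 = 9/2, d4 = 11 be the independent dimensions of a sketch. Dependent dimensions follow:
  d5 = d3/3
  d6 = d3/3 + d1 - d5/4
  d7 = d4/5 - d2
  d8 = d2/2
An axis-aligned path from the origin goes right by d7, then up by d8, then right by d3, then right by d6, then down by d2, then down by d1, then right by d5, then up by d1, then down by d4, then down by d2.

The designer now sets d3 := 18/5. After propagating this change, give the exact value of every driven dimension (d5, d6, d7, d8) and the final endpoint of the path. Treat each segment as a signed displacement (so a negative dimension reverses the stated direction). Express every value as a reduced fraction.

d5 = 6/5
d6 = 157/30
d7 = -79/5
d8 = 9
endpoint = (-173/30, -38)

Apply edit: d3 := 18/5
  d5 = d3/3 = 6/5
  d6 = d3/3 + d1 - d5/4 = 157/30
  d7 = d4/5 - d2 = -79/5
  d8 = d2/2 = 9
Walk from origin (0, 0):
  seg 1: right by d7 = -79/5 → (-79/5, 0)
  seg 2: up by d8 = 9 → (-79/5, 9)
  seg 3: right by d3 = 18/5 → (-61/5, 9)
  seg 4: right by d6 = 157/30 → (-209/30, 9)
  seg 5: down by d2 = 18 → (-209/30, -9)
  seg 6: down by d1 = 13/3 → (-209/30, -40/3)
  seg 7: right by d5 = 6/5 → (-173/30, -40/3)
  seg 8: up by d1 = 13/3 → (-173/30, -9)
  seg 9: down by d4 = 11 → (-173/30, -20)
  seg 10: down by d2 = 18 → (-173/30, -38)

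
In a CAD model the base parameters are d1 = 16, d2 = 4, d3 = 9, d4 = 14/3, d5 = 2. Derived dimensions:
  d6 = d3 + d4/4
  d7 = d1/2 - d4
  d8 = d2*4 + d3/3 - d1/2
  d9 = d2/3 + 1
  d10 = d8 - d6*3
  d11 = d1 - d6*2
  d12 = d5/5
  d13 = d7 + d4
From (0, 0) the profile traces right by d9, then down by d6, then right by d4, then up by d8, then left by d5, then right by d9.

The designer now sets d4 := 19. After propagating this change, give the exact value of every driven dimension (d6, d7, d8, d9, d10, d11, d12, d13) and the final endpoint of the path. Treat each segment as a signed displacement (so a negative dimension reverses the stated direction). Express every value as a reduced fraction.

Apply edit: d4 := 19
  d6 = d3 + d4/4 = 55/4
  d7 = d1/2 - d4 = -11
  d8 = d2*4 + d3/3 - d1/2 = 11
  d9 = d2/3 + 1 = 7/3
  d10 = d8 - d6*3 = -121/4
  d11 = d1 - d6*2 = -23/2
  d12 = d5/5 = 2/5
  d13 = d7 + d4 = 8
Walk from origin (0, 0):
  seg 1: right by d9 = 7/3 → (7/3, 0)
  seg 2: down by d6 = 55/4 → (7/3, -55/4)
  seg 3: right by d4 = 19 → (64/3, -55/4)
  seg 4: up by d8 = 11 → (64/3, -11/4)
  seg 5: left by d5 = 2 → (58/3, -11/4)
  seg 6: right by d9 = 7/3 → (65/3, -11/4)

d6 = 55/4
d7 = -11
d8 = 11
d9 = 7/3
d10 = -121/4
d11 = -23/2
d12 = 2/5
d13 = 8
endpoint = (65/3, -11/4)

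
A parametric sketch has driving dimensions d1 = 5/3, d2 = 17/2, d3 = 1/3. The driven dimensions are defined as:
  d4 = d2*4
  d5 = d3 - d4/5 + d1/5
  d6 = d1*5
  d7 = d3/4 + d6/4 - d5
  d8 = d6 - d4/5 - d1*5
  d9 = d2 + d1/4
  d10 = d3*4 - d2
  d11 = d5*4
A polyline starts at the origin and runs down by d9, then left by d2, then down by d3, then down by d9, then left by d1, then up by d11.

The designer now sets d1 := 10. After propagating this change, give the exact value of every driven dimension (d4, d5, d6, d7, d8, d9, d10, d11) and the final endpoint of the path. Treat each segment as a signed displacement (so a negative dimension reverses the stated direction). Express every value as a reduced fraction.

Apply edit: d1 := 10
  d4 = d2*4 = 34
  d5 = d3 - d4/5 + d1/5 = -67/15
  d6 = d1*5 = 50
  d7 = d3/4 + d6/4 - d5 = 341/20
  d8 = d6 - d4/5 - d1*5 = -34/5
  d9 = d2 + d1/4 = 11
  d10 = d3*4 - d2 = -43/6
  d11 = d5*4 = -268/15
Walk from origin (0, 0):
  seg 1: down by d9 = 11 → (0, -11)
  seg 2: left by d2 = 17/2 → (-17/2, -11)
  seg 3: down by d3 = 1/3 → (-17/2, -34/3)
  seg 4: down by d9 = 11 → (-17/2, -67/3)
  seg 5: left by d1 = 10 → (-37/2, -67/3)
  seg 6: up by d11 = -268/15 → (-37/2, -201/5)

d4 = 34
d5 = -67/15
d6 = 50
d7 = 341/20
d8 = -34/5
d9 = 11
d10 = -43/6
d11 = -268/15
endpoint = (-37/2, -201/5)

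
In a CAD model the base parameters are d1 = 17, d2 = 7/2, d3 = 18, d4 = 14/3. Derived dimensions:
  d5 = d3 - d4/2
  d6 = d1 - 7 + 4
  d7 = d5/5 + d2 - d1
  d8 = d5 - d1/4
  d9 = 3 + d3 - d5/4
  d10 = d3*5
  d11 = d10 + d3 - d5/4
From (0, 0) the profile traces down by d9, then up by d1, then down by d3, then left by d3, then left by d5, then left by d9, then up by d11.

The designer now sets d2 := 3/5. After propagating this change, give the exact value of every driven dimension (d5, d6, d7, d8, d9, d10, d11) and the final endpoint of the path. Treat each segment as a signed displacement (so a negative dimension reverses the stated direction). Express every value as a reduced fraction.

d5 = 47/3
d6 = 14
d7 = -199/15
d8 = 137/12
d9 = 205/12
d10 = 90
d11 = 1249/12
endpoint = (-203/4, 86)

Apply edit: d2 := 3/5
  d5 = d3 - d4/2 = 47/3
  d6 = d1 - 7 + 4 = 14
  d7 = d5/5 + d2 - d1 = -199/15
  d8 = d5 - d1/4 = 137/12
  d9 = 3 + d3 - d5/4 = 205/12
  d10 = d3*5 = 90
  d11 = d10 + d3 - d5/4 = 1249/12
Walk from origin (0, 0):
  seg 1: down by d9 = 205/12 → (0, -205/12)
  seg 2: up by d1 = 17 → (0, -1/12)
  seg 3: down by d3 = 18 → (0, -217/12)
  seg 4: left by d3 = 18 → (-18, -217/12)
  seg 5: left by d5 = 47/3 → (-101/3, -217/12)
  seg 6: left by d9 = 205/12 → (-203/4, -217/12)
  seg 7: up by d11 = 1249/12 → (-203/4, 86)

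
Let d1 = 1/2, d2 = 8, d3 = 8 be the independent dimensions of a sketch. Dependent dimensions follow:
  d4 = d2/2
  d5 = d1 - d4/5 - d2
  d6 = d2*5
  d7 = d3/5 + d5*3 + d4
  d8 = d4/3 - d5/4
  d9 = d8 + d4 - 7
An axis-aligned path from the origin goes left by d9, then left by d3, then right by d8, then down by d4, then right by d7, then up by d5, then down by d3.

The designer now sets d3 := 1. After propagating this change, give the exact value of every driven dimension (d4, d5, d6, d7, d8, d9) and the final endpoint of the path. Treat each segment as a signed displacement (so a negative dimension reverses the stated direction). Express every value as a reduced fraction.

Apply edit: d3 := 1
  d4 = d2/2 = 4
  d5 = d1 - d4/5 - d2 = -83/10
  d6 = d2*5 = 40
  d7 = d3/5 + d5*3 + d4 = -207/10
  d8 = d4/3 - d5/4 = 409/120
  d9 = d8 + d4 - 7 = 49/120
Walk from origin (0, 0):
  seg 1: left by d9 = 49/120 → (-49/120, 0)
  seg 2: left by d3 = 1 → (-169/120, 0)
  seg 3: right by d8 = 409/120 → (2, 0)
  seg 4: down by d4 = 4 → (2, -4)
  seg 5: right by d7 = -207/10 → (-187/10, -4)
  seg 6: up by d5 = -83/10 → (-187/10, -123/10)
  seg 7: down by d3 = 1 → (-187/10, -133/10)

d4 = 4
d5 = -83/10
d6 = 40
d7 = -207/10
d8 = 409/120
d9 = 49/120
endpoint = (-187/10, -133/10)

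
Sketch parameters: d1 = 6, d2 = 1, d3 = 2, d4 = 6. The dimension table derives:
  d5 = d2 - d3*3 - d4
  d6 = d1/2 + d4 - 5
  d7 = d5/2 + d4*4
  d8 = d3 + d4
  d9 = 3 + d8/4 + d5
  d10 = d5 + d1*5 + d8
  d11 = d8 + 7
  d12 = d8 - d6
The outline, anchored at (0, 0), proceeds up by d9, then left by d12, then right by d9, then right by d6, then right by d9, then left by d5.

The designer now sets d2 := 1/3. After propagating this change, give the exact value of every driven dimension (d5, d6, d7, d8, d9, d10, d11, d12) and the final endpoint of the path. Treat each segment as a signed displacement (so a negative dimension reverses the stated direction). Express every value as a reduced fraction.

d5 = -35/3
d6 = 4
d7 = 109/6
d8 = 8
d9 = -20/3
d10 = 79/3
d11 = 15
d12 = 4
endpoint = (-5/3, -20/3)

Apply edit: d2 := 1/3
  d5 = d2 - d3*3 - d4 = -35/3
  d6 = d1/2 + d4 - 5 = 4
  d7 = d5/2 + d4*4 = 109/6
  d8 = d3 + d4 = 8
  d9 = 3 + d8/4 + d5 = -20/3
  d10 = d5 + d1*5 + d8 = 79/3
  d11 = d8 + 7 = 15
  d12 = d8 - d6 = 4
Walk from origin (0, 0):
  seg 1: up by d9 = -20/3 → (0, -20/3)
  seg 2: left by d12 = 4 → (-4, -20/3)
  seg 3: right by d9 = -20/3 → (-32/3, -20/3)
  seg 4: right by d6 = 4 → (-20/3, -20/3)
  seg 5: right by d9 = -20/3 → (-40/3, -20/3)
  seg 6: left by d5 = -35/3 → (-5/3, -20/3)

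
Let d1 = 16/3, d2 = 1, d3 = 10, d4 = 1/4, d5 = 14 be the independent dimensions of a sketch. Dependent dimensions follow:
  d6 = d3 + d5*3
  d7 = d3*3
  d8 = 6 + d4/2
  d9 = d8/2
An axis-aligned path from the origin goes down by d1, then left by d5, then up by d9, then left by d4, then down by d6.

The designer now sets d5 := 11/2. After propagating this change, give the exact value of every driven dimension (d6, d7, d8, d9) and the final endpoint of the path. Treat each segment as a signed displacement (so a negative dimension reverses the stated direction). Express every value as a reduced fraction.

d6 = 53/2
d7 = 30
d8 = 49/8
d9 = 49/16
endpoint = (-23/4, -1381/48)

Apply edit: d5 := 11/2
  d6 = d3 + d5*3 = 53/2
  d7 = d3*3 = 30
  d8 = 6 + d4/2 = 49/8
  d9 = d8/2 = 49/16
Walk from origin (0, 0):
  seg 1: down by d1 = 16/3 → (0, -16/3)
  seg 2: left by d5 = 11/2 → (-11/2, -16/3)
  seg 3: up by d9 = 49/16 → (-11/2, -109/48)
  seg 4: left by d4 = 1/4 → (-23/4, -109/48)
  seg 5: down by d6 = 53/2 → (-23/4, -1381/48)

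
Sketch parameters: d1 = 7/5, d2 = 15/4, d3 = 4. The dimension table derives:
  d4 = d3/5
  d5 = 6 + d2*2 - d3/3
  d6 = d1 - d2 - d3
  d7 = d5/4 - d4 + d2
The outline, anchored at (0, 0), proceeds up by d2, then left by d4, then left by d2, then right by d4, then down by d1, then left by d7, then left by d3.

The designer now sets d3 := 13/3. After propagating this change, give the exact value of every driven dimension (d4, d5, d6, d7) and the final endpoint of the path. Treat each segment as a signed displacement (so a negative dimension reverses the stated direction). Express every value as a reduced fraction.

d4 = 13/15
d5 = 217/18
d6 = -401/60
d7 = 2123/360
endpoint = (-5033/360, 47/20)

Apply edit: d3 := 13/3
  d4 = d3/5 = 13/15
  d5 = 6 + d2*2 - d3/3 = 217/18
  d6 = d1 - d2 - d3 = -401/60
  d7 = d5/4 - d4 + d2 = 2123/360
Walk from origin (0, 0):
  seg 1: up by d2 = 15/4 → (0, 15/4)
  seg 2: left by d4 = 13/15 → (-13/15, 15/4)
  seg 3: left by d2 = 15/4 → (-277/60, 15/4)
  seg 4: right by d4 = 13/15 → (-15/4, 15/4)
  seg 5: down by d1 = 7/5 → (-15/4, 47/20)
  seg 6: left by d7 = 2123/360 → (-3473/360, 47/20)
  seg 7: left by d3 = 13/3 → (-5033/360, 47/20)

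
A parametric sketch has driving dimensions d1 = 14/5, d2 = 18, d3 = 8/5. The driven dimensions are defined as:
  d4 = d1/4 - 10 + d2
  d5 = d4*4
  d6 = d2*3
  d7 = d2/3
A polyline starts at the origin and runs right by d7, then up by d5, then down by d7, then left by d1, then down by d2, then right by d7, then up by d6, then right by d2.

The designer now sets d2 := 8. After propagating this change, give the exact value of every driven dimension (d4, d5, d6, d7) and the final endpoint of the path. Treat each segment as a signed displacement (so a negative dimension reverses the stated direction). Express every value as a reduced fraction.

d4 = -13/10
d5 = -26/5
d6 = 24
d7 = 8/3
endpoint = (158/15, 122/15)

Apply edit: d2 := 8
  d4 = d1/4 - 10 + d2 = -13/10
  d5 = d4*4 = -26/5
  d6 = d2*3 = 24
  d7 = d2/3 = 8/3
Walk from origin (0, 0):
  seg 1: right by d7 = 8/3 → (8/3, 0)
  seg 2: up by d5 = -26/5 → (8/3, -26/5)
  seg 3: down by d7 = 8/3 → (8/3, -118/15)
  seg 4: left by d1 = 14/5 → (-2/15, -118/15)
  seg 5: down by d2 = 8 → (-2/15, -238/15)
  seg 6: right by d7 = 8/3 → (38/15, -238/15)
  seg 7: up by d6 = 24 → (38/15, 122/15)
  seg 8: right by d2 = 8 → (158/15, 122/15)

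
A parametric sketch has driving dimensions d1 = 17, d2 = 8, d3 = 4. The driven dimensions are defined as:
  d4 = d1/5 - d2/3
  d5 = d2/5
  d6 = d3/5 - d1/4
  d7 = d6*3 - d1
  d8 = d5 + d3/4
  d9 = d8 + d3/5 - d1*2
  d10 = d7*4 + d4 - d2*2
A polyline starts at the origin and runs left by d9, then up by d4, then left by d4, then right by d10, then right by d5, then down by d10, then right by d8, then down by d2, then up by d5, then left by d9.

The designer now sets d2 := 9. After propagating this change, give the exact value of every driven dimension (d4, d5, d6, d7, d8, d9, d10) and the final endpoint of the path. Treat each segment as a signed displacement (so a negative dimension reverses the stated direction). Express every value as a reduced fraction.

Apply edit: d2 := 9
  d4 = d1/5 - d2/3 = 2/5
  d5 = d2/5 = 9/5
  d6 = d3/5 - d1/4 = -69/20
  d7 = d6*3 - d1 = -547/20
  d8 = d5 + d3/4 = 14/5
  d9 = d8 + d3/5 - d1*2 = -152/5
  d10 = d7*4 + d4 - d2*2 = -127
Walk from origin (0, 0):
  seg 1: left by d9 = -152/5 → (152/5, 0)
  seg 2: up by d4 = 2/5 → (152/5, 2/5)
  seg 3: left by d4 = 2/5 → (30, 2/5)
  seg 4: right by d10 = -127 → (-97, 2/5)
  seg 5: right by d5 = 9/5 → (-476/5, 2/5)
  seg 6: down by d10 = -127 → (-476/5, 637/5)
  seg 7: right by d8 = 14/5 → (-462/5, 637/5)
  seg 8: down by d2 = 9 → (-462/5, 592/5)
  seg 9: up by d5 = 9/5 → (-462/5, 601/5)
  seg 10: left by d9 = -152/5 → (-62, 601/5)

d4 = 2/5
d5 = 9/5
d6 = -69/20
d7 = -547/20
d8 = 14/5
d9 = -152/5
d10 = -127
endpoint = (-62, 601/5)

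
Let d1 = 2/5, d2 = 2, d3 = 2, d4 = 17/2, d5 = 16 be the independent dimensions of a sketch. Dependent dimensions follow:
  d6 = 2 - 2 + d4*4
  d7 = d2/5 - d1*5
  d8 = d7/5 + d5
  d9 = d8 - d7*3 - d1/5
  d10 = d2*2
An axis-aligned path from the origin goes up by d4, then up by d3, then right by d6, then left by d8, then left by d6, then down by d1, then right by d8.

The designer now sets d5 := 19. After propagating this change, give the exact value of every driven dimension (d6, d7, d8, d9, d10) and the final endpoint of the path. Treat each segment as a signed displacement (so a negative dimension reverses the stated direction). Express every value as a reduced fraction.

Apply edit: d5 := 19
  d6 = 2 - 2 + d4*4 = 34
  d7 = d2/5 - d1*5 = -8/5
  d8 = d7/5 + d5 = 467/25
  d9 = d8 - d7*3 - d1/5 = 117/5
  d10 = d2*2 = 4
Walk from origin (0, 0):
  seg 1: up by d4 = 17/2 → (0, 17/2)
  seg 2: up by d3 = 2 → (0, 21/2)
  seg 3: right by d6 = 34 → (34, 21/2)
  seg 4: left by d8 = 467/25 → (383/25, 21/2)
  seg 5: left by d6 = 34 → (-467/25, 21/2)
  seg 6: down by d1 = 2/5 → (-467/25, 101/10)
  seg 7: right by d8 = 467/25 → (0, 101/10)

d6 = 34
d7 = -8/5
d8 = 467/25
d9 = 117/5
d10 = 4
endpoint = (0, 101/10)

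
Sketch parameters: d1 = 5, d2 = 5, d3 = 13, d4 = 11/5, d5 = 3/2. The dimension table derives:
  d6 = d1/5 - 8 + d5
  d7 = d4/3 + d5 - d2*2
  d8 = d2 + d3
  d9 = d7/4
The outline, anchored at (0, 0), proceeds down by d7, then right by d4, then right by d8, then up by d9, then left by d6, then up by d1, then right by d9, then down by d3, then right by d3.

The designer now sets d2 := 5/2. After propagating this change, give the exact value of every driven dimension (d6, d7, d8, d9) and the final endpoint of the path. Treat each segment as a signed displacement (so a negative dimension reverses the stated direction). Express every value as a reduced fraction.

Apply edit: d2 := 5/2
  d6 = d1/5 - 8 + d5 = -11/2
  d7 = d4/3 + d5 - d2*2 = -83/30
  d8 = d2 + d3 = 31/2
  d9 = d7/4 = -83/120
Walk from origin (0, 0):
  seg 1: down by d7 = -83/30 → (0, 83/30)
  seg 2: right by d4 = 11/5 → (11/5, 83/30)
  seg 3: right by d8 = 31/2 → (177/10, 83/30)
  seg 4: up by d9 = -83/120 → (177/10, 83/40)
  seg 5: left by d6 = -11/2 → (116/5, 83/40)
  seg 6: up by d1 = 5 → (116/5, 283/40)
  seg 7: right by d9 = -83/120 → (2701/120, 283/40)
  seg 8: down by d3 = 13 → (2701/120, -237/40)
  seg 9: right by d3 = 13 → (4261/120, -237/40)

d6 = -11/2
d7 = -83/30
d8 = 31/2
d9 = -83/120
endpoint = (4261/120, -237/40)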